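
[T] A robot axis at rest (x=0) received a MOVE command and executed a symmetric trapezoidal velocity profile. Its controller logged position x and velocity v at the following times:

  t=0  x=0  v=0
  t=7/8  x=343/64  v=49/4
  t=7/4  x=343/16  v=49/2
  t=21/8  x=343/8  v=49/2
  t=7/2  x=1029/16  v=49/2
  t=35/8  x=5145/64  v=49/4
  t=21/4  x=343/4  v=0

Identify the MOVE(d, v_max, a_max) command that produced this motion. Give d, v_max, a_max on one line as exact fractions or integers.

final state: t=21/4, x=343/4, v=0 → d = 343/4
a_max = (49/4−0)/(7/8−0) = 14
max v = 49/2 over t∈[7/4,7/2] → v_max = 49/2
check: 49/2·(7/4+7/4) = 343/4 ✓

d=343/4 v_max=49/2 a_max=14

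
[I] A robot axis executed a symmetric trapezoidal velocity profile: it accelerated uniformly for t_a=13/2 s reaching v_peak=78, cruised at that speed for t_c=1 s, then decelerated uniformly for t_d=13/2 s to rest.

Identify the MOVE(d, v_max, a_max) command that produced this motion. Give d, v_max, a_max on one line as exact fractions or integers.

a_max = 78/(13/2) = 12
d_a = ½·78·13/2 = 507/2; d_c = 78·1 = 78
d = 2·507/2 + 78 = 585
t_c = 1 > 0 → v_max = v_peak = 78

d=585 v_max=78 a_max=12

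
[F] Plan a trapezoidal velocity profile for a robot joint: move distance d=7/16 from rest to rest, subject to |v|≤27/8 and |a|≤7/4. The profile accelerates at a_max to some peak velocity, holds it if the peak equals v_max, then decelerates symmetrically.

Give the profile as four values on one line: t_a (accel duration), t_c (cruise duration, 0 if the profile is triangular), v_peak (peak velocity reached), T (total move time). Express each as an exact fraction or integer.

vₘ²/aₘ = (27/8)²/(7/4) = 729/112
7/16 < 729/112 ⇒ no cruise
v_peak = √(7/16·7/4) = √(49/64) = 7/8
t_a = (7/8)/(7/4) = 1/2; t_c = 0
T = 2·1/2 = 1

t_a=1/2 t_c=0 v_peak=7/8 T=1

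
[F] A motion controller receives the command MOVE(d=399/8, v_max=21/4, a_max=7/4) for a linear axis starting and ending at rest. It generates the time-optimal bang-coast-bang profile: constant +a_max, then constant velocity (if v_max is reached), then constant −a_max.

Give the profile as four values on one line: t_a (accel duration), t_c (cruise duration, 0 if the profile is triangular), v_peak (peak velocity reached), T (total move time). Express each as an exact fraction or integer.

t_a=3 t_c=13/2 v_peak=21/4 T=25/2

v_max²/a_max = (21/4)²/(7/4) = 63/4
399/8 ≥ 63/4 ⇒ cruise phase
t_a = (21/4)/(7/4) = 3; v_peak = 21/4
d_cruise = 399/8 − 63/4 = 273/8; t_c = (273/8)/(21/4) = 13/2
T = 2·3 + 13/2 = 25/2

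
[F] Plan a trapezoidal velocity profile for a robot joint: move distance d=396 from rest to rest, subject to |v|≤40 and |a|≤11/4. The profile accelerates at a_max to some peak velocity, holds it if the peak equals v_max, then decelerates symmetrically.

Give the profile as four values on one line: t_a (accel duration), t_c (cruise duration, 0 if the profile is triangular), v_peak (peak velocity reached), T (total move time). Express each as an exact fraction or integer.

vₘ²/aₘ = 40²/(11/4) = 6400/11
396 < 6400/11 ⇒ no cruise
v_peak = √(396·11/4) = √1089 = 33
t_a = 33/(11/4) = 12; t_c = 0
T = 2·12 = 24

t_a=12 t_c=0 v_peak=33 T=24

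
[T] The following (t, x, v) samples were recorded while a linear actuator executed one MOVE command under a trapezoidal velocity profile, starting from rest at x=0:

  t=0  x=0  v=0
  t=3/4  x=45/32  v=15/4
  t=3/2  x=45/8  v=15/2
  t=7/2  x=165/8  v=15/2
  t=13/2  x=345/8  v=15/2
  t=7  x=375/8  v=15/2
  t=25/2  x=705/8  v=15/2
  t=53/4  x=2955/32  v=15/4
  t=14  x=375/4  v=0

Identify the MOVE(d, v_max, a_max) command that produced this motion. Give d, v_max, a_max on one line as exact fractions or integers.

d=375/4 v_max=15/2 a_max=5

final state: t=14, x=375/4, v=0 → d = 375/4
a_max = (15/4−0)/(3/4−0) = 5
max v = 15/2 over t∈[3/2,25/2] → v_max = 15/2
check: 15/2·(3/2+11) = 375/4 ✓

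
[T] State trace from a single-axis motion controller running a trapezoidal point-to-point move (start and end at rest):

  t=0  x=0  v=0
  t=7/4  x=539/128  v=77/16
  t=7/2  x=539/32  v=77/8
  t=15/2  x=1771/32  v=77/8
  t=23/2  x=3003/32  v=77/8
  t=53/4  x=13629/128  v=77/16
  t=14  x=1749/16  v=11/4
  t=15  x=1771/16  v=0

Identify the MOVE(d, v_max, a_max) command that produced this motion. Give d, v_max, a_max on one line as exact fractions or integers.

d=1771/16 v_max=77/8 a_max=11/4

final state: t=15, x=1771/16, v=0 → d = 1771/16
a_max = (77/16−0)/(7/4−0) = 11/4
max v = 77/8 over t∈[7/2,23/2] → v_max = 77/8
check: 77/8·(7/2+8) = 1771/16 ✓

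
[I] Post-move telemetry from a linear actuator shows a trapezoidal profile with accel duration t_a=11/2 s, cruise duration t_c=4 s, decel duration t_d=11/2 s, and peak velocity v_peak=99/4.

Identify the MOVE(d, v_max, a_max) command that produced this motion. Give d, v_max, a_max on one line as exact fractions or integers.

d=1881/8 v_max=99/4 a_max=9/2

a_max = (99/4)/(11/2) = 9/2
d_a = ½·99/4·11/2 = 1089/16; d_c = 99/4·4 = 99
d = 2·1089/16 + 99 = 1881/8
t_c = 4 > 0 so v_max = 99/4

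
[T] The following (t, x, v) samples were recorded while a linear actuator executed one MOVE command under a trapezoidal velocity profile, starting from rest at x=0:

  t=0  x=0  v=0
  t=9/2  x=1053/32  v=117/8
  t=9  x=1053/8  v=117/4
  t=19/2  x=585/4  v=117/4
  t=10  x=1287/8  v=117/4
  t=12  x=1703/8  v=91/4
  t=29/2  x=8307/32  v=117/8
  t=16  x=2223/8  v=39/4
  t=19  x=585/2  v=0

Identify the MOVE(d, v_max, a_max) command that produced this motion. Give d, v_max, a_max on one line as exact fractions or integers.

d=585/2 v_max=117/4 a_max=13/4

final state: t=19, x=585/2, v=0 → d = 585/2
a_max = (117/8−0)/(9/2−0) = 13/4
max v = 117/4 over t∈[9,10] → v_max = 117/4
check: 117/4·(9+1) = 585/2 ✓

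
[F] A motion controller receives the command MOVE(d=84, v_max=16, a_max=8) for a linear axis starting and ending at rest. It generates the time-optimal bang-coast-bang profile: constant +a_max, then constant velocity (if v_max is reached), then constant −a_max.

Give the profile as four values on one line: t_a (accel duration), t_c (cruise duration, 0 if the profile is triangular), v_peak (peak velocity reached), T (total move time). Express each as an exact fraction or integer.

(v_max)²/a_max = 16²/8 = 32
84 ≥ 32 → trapezoidal
t_a = 16/8 = 2; v_peak = 16
d_cruise = 84 − 32 = 52; t_c = 52/16 = 13/4
T = 2·2 + 13/4 = 29/4

t_a=2 t_c=13/4 v_peak=16 T=29/4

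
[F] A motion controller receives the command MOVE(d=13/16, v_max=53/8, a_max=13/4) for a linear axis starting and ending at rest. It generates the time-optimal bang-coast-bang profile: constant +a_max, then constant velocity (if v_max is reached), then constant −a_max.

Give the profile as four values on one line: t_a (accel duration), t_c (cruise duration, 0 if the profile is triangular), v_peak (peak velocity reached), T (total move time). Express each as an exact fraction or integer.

(v_max)²/a_max = (53/8)²/(13/4) = 2809/208
13/16 < 2809/208 ⇒ no cruise
v_peak = √(13/16·13/4) = √(169/64) = 13/8
t_a = (13/8)/(13/4) = 1/2; t_c = 0
T = 2·1/2 = 1

t_a=1/2 t_c=0 v_peak=13/8 T=1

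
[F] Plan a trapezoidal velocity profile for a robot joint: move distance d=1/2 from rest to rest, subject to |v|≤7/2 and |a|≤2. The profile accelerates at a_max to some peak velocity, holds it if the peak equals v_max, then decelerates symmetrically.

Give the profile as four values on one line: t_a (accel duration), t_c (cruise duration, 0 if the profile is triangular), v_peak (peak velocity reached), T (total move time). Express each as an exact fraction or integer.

vₘ²/aₘ = (7/2)²/2 = 49/8
1/2 < 49/8 ⇒ no cruise
v_peak = √(1/2·2) = √1 = 1
t_a = 1/2; t_c = 0
T = 2·1/2 = 1

t_a=1/2 t_c=0 v_peak=1 T=1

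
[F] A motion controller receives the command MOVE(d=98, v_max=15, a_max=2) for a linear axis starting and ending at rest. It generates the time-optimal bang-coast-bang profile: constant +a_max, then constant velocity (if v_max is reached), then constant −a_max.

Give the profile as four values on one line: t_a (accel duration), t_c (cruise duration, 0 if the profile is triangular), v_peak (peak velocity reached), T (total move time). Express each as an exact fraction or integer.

t_a=7 t_c=0 v_peak=14 T=14

(v_max)²/a_max = 15²/2 = 225/2
98 < 225/2 → triangular
v_peak = √(98·2) = √196 = 14
t_a = 14/2 = 7; t_c = 0
T = 2·7 = 14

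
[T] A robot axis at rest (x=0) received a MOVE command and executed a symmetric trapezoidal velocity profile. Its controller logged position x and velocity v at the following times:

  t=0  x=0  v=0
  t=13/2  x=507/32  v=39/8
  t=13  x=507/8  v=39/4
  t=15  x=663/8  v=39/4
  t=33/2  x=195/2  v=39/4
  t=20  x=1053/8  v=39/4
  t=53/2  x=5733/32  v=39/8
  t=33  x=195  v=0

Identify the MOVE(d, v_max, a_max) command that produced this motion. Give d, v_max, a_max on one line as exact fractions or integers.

final state: t=33, x=195, v=0 → d = 195
a_max = (39/8−0)/(13/2−0) = 3/4
max v = 39/4 over t∈[13,20] → v_max = 39/4
check: 39/4·(13+7) = 195 ✓

d=195 v_max=39/4 a_max=3/4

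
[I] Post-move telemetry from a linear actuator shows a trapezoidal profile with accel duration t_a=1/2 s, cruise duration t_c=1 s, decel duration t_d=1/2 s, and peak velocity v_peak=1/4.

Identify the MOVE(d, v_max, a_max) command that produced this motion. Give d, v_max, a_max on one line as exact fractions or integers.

a_max = (1/4)/(1/2) = 1/2
d_a = ½·1/4·1/2 = 1/16; d_c = 1/4·1 = 1/4
d = 2·1/16 + 1/4 = 3/8
t_c = 1 > 0 → v_max = v_peak = 1/4

d=3/8 v_max=1/4 a_max=1/2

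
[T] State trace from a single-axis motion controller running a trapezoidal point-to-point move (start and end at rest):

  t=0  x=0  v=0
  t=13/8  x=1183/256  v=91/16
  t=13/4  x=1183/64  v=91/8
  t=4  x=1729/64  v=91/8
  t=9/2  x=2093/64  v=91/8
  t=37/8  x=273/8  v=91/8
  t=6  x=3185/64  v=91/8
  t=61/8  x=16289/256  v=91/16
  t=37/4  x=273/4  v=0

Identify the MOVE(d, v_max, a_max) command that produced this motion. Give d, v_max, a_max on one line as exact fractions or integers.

d=273/4 v_max=91/8 a_max=7/2

final state: t=37/4, x=273/4, v=0 → d = 273/4
a_max = (91/16−0)/(13/8−0) = 7/2
max v = 91/8 over t∈[13/4,6] → v_max = 91/8
check: 91/8·(13/4+11/4) = 273/4 ✓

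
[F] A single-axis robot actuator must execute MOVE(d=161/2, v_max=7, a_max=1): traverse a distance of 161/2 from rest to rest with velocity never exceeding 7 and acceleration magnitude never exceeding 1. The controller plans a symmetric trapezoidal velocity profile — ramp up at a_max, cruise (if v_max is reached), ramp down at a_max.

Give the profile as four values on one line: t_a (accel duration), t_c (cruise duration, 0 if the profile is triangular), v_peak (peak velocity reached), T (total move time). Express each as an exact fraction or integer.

t_a=7 t_c=9/2 v_peak=7 T=37/2

v_max²/a_max = 7²/1 = 49
161/2 ≥ 49 → trapezoidal
t_a = 7/1 = 7; v_peak = 7
d_cruise = 161/2 − 49 = 63/2; t_c = (63/2)/7 = 9/2
T = 2·7 + 9/2 = 37/2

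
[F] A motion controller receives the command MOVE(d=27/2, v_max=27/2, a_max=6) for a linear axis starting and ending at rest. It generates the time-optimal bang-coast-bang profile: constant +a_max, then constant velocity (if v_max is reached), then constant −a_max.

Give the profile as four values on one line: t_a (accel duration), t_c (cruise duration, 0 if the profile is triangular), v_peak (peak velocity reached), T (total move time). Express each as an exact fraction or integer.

(v_max)²/a_max = (27/2)²/6 = 243/8
27/2 < 243/8 ⇒ no cruise
v_peak = √(27/2·6) = √81 = 9
t_a = 9/6 = 3/2; t_c = 0
T = 2·3/2 = 3

t_a=3/2 t_c=0 v_peak=9 T=3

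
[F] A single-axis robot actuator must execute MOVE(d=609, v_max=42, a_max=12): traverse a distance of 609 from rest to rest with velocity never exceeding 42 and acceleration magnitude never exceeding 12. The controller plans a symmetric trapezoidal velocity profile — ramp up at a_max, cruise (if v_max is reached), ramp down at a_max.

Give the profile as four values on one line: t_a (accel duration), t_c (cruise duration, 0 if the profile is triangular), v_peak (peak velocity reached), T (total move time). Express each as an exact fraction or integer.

t_a=7/2 t_c=11 v_peak=42 T=18

(v_max)²/a_max = 42²/12 = 147
609 ≥ 147 ⇒ cruise phase
t_a = 42/12 = 7/2; v_peak = 42
d_cruise = 609 − 147 = 462; t_c = 462/42 = 11
T = 2·7/2 + 11 = 18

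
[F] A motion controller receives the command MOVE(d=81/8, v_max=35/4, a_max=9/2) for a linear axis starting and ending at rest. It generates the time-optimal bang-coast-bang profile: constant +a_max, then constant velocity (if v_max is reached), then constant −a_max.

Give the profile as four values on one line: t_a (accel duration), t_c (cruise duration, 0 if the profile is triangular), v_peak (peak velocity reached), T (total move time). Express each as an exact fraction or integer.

t_a=3/2 t_c=0 v_peak=27/4 T=3

(v_max)²/a_max = (35/4)²/(9/2) = 1225/72
81/8 < 1225/72 → triangular
v_peak = √(81/8·9/2) = √(729/16) = 27/4
t_a = (27/4)/(9/2) = 3/2; t_c = 0
T = 2·3/2 = 3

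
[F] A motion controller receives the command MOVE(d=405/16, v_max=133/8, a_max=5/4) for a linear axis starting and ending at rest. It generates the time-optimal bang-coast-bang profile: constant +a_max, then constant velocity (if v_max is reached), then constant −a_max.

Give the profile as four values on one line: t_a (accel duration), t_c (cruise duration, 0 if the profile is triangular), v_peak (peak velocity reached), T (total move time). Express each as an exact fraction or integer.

t_a=9/2 t_c=0 v_peak=45/8 T=9

v_max²/a_max = (133/8)²/(5/4) = 17689/80
405/16 < 17689/80 so t_c = 0
v_peak = √(405/16·5/4) = √(2025/64) = 45/8
t_a = (45/8)/(5/4) = 9/2; t_c = 0
T = 2·9/2 = 9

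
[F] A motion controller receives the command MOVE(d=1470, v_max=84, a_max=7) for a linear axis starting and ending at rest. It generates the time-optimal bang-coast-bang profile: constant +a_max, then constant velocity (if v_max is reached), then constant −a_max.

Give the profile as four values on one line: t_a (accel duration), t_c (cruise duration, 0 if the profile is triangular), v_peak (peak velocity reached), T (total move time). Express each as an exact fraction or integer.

t_a=12 t_c=11/2 v_peak=84 T=59/2

vₘ²/aₘ = 84²/7 = 1008
1470 ≥ 1008 so v_max reached
t_a = 84/7 = 12; v_peak = 84
d_cruise = 1470 − 1008 = 462; t_c = 462/84 = 11/2
T = 2·12 + 11/2 = 59/2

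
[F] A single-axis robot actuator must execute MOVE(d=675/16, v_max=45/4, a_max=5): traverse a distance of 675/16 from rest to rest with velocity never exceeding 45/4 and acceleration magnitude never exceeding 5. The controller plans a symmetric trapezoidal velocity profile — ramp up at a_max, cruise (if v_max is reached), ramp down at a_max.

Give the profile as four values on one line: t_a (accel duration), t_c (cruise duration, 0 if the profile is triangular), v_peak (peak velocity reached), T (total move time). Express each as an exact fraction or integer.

t_a=9/4 t_c=3/2 v_peak=45/4 T=6

vₘ²/aₘ = (45/4)²/5 = 405/16
675/16 ≥ 405/16 → trapezoidal
t_a = (45/4)/5 = 9/4; v_peak = 45/4
d_cruise = 675/16 − 405/16 = 135/8; t_c = (135/8)/(45/4) = 3/2
T = 2·9/4 + 3/2 = 6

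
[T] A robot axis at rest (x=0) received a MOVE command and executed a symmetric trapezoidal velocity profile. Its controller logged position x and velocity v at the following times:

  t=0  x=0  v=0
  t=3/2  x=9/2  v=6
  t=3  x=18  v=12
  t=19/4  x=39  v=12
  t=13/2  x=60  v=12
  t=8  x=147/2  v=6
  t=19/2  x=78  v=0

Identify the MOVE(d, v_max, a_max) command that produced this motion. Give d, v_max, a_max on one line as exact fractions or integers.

d=78 v_max=12 a_max=4

final state: t=19/2, x=78, v=0 → d = 78
a_max = (6−0)/(3/2−0) = 4
max v = 12 over t∈[3,13/2] → v_max = 12
check: 12·(3+7/2) = 78 ✓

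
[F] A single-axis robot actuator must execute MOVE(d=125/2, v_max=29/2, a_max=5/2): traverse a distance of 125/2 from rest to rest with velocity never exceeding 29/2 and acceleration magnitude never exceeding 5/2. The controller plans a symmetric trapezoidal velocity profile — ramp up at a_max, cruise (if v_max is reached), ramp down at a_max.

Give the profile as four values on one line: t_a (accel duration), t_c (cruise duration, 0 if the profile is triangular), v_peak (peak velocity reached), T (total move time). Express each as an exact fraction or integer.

v_max²/a_max = (29/2)²/(5/2) = 841/10
125/2 < 841/10 → triangular
v_peak = √(125/2·5/2) = √(625/4) = 25/2
t_a = (25/2)/(5/2) = 5; t_c = 0
T = 2·5 = 10

t_a=5 t_c=0 v_peak=25/2 T=10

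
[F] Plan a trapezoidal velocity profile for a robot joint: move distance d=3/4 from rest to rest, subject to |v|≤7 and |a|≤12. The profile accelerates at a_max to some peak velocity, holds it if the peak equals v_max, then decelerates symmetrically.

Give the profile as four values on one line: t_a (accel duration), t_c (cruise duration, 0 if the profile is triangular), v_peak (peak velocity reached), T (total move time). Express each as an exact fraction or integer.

(v_max)²/a_max = 7²/12 = 49/12
3/4 < 49/12 so t_c = 0
v_peak = √(3/4·12) = √9 = 3
t_a = 3/12 = 1/4; t_c = 0
T = 2·1/4 = 1/2

t_a=1/4 t_c=0 v_peak=3 T=1/2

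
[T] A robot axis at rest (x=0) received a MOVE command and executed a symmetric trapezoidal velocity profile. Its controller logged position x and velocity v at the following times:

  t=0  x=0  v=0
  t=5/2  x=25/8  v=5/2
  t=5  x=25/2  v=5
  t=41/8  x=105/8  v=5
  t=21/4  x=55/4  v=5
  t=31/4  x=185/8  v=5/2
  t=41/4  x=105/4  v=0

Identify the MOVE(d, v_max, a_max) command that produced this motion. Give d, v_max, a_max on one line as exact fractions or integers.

final state: t=41/4, x=105/4, v=0 → d = 105/4
a_max = (5/2−0)/(5/2−0) = 1
max v = 5 over t∈[5,21/4] → v_max = 5
check: 5·(5+1/4) = 105/4 ✓

d=105/4 v_max=5 a_max=1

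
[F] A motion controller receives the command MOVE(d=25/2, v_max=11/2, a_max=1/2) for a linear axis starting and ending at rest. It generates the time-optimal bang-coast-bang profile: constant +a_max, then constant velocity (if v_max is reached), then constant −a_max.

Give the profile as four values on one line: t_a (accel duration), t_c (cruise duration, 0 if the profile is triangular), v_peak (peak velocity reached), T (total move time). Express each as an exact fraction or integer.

v_max²/a_max = (11/2)²/(1/2) = 121/2
25/2 < 121/2 → triangular
v_peak = √(25/2·1/2) = √(25/4) = 5/2
t_a = (5/2)/(1/2) = 5; t_c = 0
T = 2·5 = 10

t_a=5 t_c=0 v_peak=5/2 T=10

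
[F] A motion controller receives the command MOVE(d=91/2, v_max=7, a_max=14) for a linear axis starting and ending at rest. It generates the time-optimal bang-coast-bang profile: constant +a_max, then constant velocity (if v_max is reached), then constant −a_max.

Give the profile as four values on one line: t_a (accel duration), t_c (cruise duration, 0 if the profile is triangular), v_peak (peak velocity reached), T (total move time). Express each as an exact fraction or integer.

(v_max)²/a_max = 7²/14 = 7/2
91/2 ≥ 7/2 → trapezoidal
t_a = 7/14 = 1/2; v_peak = 7
d_cruise = 91/2 − 7/2 = 42; t_c = 42/7 = 6
T = 2·1/2 + 6 = 7

t_a=1/2 t_c=6 v_peak=7 T=7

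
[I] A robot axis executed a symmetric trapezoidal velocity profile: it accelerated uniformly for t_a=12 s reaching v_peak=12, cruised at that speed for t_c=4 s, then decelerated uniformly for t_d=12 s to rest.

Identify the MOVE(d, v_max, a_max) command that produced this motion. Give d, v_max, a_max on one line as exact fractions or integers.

d=192 v_max=12 a_max=1

a_max = 12/12 = 1
d_a = ½·12·12 = 72; d_c = 12·4 = 48
d = 2·72 + 48 = 192
t_c = 4 > 0 → v_max = v_peak = 12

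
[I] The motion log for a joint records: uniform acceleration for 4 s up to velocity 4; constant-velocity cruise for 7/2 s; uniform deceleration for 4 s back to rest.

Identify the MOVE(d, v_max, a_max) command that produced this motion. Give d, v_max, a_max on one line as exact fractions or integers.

d=30 v_max=4 a_max=1

a_max = 4/4 = 1
d_a = ½·4·4 = 8; d_c = 4·7/2 = 14
d = 2·8 + 14 = 30
t_c = 7/2 > 0 so v_max = 4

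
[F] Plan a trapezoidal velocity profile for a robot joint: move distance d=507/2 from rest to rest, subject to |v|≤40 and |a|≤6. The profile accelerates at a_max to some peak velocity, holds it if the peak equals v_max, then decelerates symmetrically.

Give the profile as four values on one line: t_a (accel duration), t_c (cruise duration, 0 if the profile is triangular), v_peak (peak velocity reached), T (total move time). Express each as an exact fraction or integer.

t_a=13/2 t_c=0 v_peak=39 T=13

v_max²/a_max = 40²/6 = 800/3
507/2 < 800/3 → triangular
v_peak = √(507/2·6) = √1521 = 39
t_a = 39/6 = 13/2; t_c = 0
T = 2·13/2 = 13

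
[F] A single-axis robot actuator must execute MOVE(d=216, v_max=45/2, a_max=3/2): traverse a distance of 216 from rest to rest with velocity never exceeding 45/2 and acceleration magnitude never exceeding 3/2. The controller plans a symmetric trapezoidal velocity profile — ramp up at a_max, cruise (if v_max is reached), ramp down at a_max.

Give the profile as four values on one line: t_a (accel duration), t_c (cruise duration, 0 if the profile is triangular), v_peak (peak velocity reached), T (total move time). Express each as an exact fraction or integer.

t_a=12 t_c=0 v_peak=18 T=24

v_max²/a_max = (45/2)²/(3/2) = 675/2
216 < 675/2 so t_c = 0
v_peak = √(216·3/2) = √324 = 18
t_a = 18/(3/2) = 12; t_c = 0
T = 2·12 = 24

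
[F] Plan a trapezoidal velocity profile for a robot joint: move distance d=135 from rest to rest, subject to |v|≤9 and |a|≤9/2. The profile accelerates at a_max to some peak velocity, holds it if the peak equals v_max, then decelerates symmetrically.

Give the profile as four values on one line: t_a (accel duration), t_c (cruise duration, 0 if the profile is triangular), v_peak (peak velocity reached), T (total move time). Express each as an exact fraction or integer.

v_max²/a_max = 9²/(9/2) = 18
135 ≥ 18 so v_max reached
t_a = 9/(9/2) = 2; v_peak = 9
d_cruise = 135 − 18 = 117; t_c = 117/9 = 13
T = 2·2 + 13 = 17

t_a=2 t_c=13 v_peak=9 T=17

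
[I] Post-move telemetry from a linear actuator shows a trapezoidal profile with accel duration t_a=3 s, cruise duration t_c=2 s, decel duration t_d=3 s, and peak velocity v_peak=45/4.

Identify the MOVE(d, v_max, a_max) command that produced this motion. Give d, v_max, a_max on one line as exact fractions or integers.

a_max = (45/4)/3 = 15/4
d_a = ½·45/4·3 = 135/8; d_c = 45/4·2 = 45/2
d = 2·135/8 + 45/2 = 225/4
t_c = 2 > 0 → v_max = v_peak = 45/4

d=225/4 v_max=45/4 a_max=15/4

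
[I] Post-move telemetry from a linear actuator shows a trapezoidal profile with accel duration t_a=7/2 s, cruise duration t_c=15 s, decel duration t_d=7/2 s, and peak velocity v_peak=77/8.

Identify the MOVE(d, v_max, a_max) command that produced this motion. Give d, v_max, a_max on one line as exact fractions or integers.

a_max = (77/8)/(7/2) = 11/4
d_a = ½·77/8·7/2 = 539/32; d_c = 77/8·15 = 1155/8
d = 2·539/32 + 1155/8 = 2849/16
t_c = 15 > 0 → v_max = v_peak = 77/8

d=2849/16 v_max=77/8 a_max=11/4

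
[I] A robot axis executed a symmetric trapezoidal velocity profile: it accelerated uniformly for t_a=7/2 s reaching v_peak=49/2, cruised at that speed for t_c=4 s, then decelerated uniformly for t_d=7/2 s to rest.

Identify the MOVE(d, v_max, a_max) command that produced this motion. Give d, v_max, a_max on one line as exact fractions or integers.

a_max = (49/2)/(7/2) = 7
d_a = ½·49/2·7/2 = 343/8; d_c = 49/2·4 = 98
d = 2·343/8 + 98 = 735/4
t_c = 4 > 0 ⇒ limit active, v_max = 49/2

d=735/4 v_max=49/2 a_max=7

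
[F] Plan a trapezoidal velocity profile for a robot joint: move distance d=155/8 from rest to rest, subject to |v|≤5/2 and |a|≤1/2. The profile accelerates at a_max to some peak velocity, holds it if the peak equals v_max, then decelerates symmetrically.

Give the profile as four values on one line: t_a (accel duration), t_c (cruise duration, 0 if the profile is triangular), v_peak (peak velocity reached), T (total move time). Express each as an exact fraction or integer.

t_a=5 t_c=11/4 v_peak=5/2 T=51/4

vₘ²/aₘ = (5/2)²/(1/2) = 25/2
155/8 ≥ 25/2 so v_max reached
t_a = (5/2)/(1/2) = 5; v_peak = 5/2
d_cruise = 155/8 − 25/2 = 55/8; t_c = (55/8)/(5/2) = 11/4
T = 2·5 + 11/4 = 51/4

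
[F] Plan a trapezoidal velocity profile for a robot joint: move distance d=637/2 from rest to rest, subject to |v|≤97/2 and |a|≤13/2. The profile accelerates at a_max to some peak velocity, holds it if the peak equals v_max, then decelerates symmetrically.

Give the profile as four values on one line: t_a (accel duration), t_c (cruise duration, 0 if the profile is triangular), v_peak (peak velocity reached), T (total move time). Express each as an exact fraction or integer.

t_a=7 t_c=0 v_peak=91/2 T=14

vₘ²/aₘ = (97/2)²/(13/2) = 9409/26
637/2 < 9409/26 → triangular
v_peak = √(637/2·13/2) = √(8281/4) = 91/2
t_a = (91/2)/(13/2) = 7; t_c = 0
T = 2·7 = 14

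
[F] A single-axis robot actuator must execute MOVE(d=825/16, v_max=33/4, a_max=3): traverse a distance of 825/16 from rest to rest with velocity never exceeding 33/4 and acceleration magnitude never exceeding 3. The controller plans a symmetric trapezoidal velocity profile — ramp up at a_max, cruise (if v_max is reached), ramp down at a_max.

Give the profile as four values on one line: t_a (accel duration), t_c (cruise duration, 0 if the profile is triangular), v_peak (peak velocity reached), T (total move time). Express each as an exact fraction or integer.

t_a=11/4 t_c=7/2 v_peak=33/4 T=9

v_max²/a_max = (33/4)²/3 = 363/16
825/16 ≥ 363/16 so v_max reached
t_a = (33/4)/3 = 11/4; v_peak = 33/4
d_cruise = 825/16 − 363/16 = 231/8; t_c = (231/8)/(33/4) = 7/2
T = 2·11/4 + 7/2 = 9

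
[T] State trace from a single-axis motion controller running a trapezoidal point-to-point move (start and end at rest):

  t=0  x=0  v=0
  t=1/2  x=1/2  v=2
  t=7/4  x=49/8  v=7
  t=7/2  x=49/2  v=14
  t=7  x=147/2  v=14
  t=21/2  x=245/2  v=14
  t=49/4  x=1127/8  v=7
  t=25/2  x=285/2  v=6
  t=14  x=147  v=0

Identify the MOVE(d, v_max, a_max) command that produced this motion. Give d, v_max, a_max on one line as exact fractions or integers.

d=147 v_max=14 a_max=4

final state: t=14, x=147, v=0 → d = 147
a_max = (2−0)/(1/2−0) = 4
max v = 14 over t∈[7/2,21/2] → v_max = 14
check: 14·(7/2+7) = 147 ✓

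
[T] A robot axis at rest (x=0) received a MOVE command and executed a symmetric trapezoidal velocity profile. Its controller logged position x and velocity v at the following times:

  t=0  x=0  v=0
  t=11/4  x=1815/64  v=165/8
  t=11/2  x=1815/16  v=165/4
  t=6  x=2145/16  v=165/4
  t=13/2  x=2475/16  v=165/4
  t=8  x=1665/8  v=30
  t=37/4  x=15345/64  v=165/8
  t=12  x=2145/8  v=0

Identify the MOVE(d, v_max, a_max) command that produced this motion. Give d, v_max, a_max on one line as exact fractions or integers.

final state: t=12, x=2145/8, v=0 → d = 2145/8
a_max = (165/8−0)/(11/4−0) = 15/2
max v = 165/4 over t∈[11/2,13/2] → v_max = 165/4
check: 165/4·(11/2+1) = 2145/8 ✓

d=2145/8 v_max=165/4 a_max=15/2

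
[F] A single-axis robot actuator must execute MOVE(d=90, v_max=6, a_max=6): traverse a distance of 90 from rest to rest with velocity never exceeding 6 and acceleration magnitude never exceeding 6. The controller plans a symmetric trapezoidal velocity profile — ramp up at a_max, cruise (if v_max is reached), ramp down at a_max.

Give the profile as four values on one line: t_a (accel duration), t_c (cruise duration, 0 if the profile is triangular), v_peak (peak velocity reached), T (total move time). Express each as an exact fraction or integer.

(v_max)²/a_max = 6²/6 = 6
90 ≥ 6 → trapezoidal
t_a = 6/6 = 1; v_peak = 6
d_cruise = 90 − 6 = 84; t_c = 84/6 = 14
T = 2·1 + 14 = 16

t_a=1 t_c=14 v_peak=6 T=16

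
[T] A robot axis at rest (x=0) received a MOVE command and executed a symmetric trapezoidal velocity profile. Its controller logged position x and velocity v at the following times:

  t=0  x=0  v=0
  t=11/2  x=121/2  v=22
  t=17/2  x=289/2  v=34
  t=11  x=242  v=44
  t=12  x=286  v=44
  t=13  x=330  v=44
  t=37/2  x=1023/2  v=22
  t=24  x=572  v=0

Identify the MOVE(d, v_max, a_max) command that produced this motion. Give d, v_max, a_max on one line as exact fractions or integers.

final state: t=24, x=572, v=0 → d = 572
a_max = (22−0)/(11/2−0) = 4
max v = 44 over t∈[11,13] → v_max = 44
check: 44·(11+2) = 572 ✓

d=572 v_max=44 a_max=4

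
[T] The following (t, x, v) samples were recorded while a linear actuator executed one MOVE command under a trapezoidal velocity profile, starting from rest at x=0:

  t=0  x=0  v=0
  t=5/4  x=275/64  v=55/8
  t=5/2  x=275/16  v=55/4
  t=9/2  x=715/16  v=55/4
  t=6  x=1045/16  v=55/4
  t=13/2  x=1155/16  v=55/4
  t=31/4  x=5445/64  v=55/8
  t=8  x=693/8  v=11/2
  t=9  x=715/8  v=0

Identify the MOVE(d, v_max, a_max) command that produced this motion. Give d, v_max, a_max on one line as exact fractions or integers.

d=715/8 v_max=55/4 a_max=11/2

final state: t=9, x=715/8, v=0 → d = 715/8
a_max = (55/8−0)/(5/4−0) = 11/2
max v = 55/4 over t∈[5/2,13/2] → v_max = 55/4
check: 55/4·(5/2+4) = 715/8 ✓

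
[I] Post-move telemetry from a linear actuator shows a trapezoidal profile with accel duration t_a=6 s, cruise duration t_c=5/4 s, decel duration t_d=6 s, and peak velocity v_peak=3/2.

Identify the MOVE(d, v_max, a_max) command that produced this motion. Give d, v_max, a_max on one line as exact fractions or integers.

a_max = (3/2)/6 = 1/4
d_a = ½·3/2·6 = 9/2; d_c = 3/2·5/4 = 15/8
d = 2·9/2 + 15/8 = 87/8
t_c = 5/4 > 0 ⇒ limit active, v_max = 3/2

d=87/8 v_max=3/2 a_max=1/4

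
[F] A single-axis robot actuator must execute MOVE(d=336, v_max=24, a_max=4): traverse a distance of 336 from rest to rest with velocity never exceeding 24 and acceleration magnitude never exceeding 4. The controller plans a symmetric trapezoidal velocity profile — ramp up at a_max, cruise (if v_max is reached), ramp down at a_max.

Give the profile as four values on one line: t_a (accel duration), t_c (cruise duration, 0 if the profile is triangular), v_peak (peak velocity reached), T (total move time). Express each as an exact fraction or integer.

(v_max)²/a_max = 24²/4 = 144
336 ≥ 144 so v_max reached
t_a = 24/4 = 6; v_peak = 24
d_cruise = 336 − 144 = 192; t_c = 192/24 = 8
T = 2·6 + 8 = 20

t_a=6 t_c=8 v_peak=24 T=20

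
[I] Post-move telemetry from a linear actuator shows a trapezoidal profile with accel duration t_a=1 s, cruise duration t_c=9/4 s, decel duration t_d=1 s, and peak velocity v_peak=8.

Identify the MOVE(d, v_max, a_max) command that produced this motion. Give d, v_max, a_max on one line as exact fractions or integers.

d=26 v_max=8 a_max=8

a_max = 8/1 = 8
d_a = ½·8·1 = 4; d_c = 8·9/4 = 18
d = 2·4 + 18 = 26
t_c = 9/4 > 0 → v_max = v_peak = 8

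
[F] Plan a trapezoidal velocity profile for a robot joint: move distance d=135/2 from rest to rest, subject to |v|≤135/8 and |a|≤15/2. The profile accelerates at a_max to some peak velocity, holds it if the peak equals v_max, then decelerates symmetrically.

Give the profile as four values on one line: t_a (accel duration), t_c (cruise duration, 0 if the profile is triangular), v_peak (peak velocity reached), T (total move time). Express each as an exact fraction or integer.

t_a=9/4 t_c=7/4 v_peak=135/8 T=25/4

v_max²/a_max = (135/8)²/(15/2) = 1215/32
135/2 ≥ 1215/32 ⇒ cruise phase
t_a = (135/8)/(15/2) = 9/4; v_peak = 135/8
d_cruise = 135/2 − 1215/32 = 945/32; t_c = (945/32)/(135/8) = 7/4
T = 2·9/4 + 7/4 = 25/4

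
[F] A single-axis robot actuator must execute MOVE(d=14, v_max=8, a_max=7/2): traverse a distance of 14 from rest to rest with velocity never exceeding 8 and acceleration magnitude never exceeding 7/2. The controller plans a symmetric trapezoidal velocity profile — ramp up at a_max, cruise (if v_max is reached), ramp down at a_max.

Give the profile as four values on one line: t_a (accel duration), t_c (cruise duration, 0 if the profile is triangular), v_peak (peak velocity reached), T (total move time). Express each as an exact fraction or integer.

t_a=2 t_c=0 v_peak=7 T=4

vₘ²/aₘ = 8²/(7/2) = 128/7
14 < 128/7 → triangular
v_peak = √(14·7/2) = √49 = 7
t_a = 7/(7/2) = 2; t_c = 0
T = 2·2 = 4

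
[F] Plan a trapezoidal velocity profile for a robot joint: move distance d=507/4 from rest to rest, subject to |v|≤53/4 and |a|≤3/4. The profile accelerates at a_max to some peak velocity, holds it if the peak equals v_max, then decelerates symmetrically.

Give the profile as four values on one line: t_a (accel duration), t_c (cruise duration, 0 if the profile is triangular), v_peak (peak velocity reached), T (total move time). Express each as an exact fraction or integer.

(v_max)²/a_max = (53/4)²/(3/4) = 2809/12
507/4 < 2809/12 ⇒ no cruise
v_peak = √(507/4·3/4) = √(1521/16) = 39/4
t_a = (39/4)/(3/4) = 13; t_c = 0
T = 2·13 = 26

t_a=13 t_c=0 v_peak=39/4 T=26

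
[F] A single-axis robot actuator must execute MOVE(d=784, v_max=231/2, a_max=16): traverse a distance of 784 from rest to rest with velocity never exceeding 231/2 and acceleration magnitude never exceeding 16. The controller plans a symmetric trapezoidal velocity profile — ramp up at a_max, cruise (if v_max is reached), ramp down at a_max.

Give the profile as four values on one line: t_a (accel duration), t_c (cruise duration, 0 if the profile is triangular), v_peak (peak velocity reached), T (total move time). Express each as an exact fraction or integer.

v_max²/a_max = (231/2)²/16 = 53361/64
784 < 53361/64 → triangular
v_peak = √(784·16) = √12544 = 112
t_a = 112/16 = 7; t_c = 0
T = 2·7 = 14

t_a=7 t_c=0 v_peak=112 T=14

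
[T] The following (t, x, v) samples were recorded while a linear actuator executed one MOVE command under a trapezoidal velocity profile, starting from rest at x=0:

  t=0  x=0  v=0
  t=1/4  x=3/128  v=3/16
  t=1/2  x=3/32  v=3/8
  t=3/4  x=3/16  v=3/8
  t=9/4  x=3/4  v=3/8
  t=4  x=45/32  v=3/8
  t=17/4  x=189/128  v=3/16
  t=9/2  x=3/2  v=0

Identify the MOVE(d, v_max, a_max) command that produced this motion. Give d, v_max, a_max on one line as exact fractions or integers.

final state: t=9/2, x=3/2, v=0 → d = 3/2
a_max = (3/16−0)/(1/4−0) = 3/4
max v = 3/8 over t∈[1/2,4] → v_max = 3/8
check: 3/8·(1/2+7/2) = 3/2 ✓

d=3/2 v_max=3/8 a_max=3/4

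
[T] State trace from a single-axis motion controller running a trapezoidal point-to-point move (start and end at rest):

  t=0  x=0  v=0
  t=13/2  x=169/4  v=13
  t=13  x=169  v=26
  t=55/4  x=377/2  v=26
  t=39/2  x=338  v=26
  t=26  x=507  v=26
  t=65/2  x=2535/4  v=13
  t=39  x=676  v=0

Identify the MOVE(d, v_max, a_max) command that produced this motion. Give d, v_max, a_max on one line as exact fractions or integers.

d=676 v_max=26 a_max=2

final state: t=39, x=676, v=0 → d = 676
a_max = (13−0)/(13/2−0) = 2
max v = 26 over t∈[13,26] → v_max = 26
check: 26·(13+13) = 676 ✓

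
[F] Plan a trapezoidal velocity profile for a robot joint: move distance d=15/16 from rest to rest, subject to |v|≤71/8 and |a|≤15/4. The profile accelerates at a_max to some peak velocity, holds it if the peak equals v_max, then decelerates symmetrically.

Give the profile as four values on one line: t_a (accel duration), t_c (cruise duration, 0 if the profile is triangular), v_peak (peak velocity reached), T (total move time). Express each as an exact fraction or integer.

t_a=1/2 t_c=0 v_peak=15/8 T=1

(v_max)²/a_max = (71/8)²/(15/4) = 5041/240
15/16 < 5041/240 so t_c = 0
v_peak = √(15/16·15/4) = √(225/64) = 15/8
t_a = (15/8)/(15/4) = 1/2; t_c = 0
T = 2·1/2 = 1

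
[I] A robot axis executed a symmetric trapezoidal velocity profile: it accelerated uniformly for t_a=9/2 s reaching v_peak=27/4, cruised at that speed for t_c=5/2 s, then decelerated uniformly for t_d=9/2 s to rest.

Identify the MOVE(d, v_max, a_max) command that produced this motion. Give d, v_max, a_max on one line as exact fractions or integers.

d=189/4 v_max=27/4 a_max=3/2

a_max = (27/4)/(9/2) = 3/2
d_a = ½·27/4·9/2 = 243/16; d_c = 27/4·5/2 = 135/8
d = 2·243/16 + 135/8 = 189/4
t_c = 5/2 > 0 ⇒ limit active, v_max = 27/4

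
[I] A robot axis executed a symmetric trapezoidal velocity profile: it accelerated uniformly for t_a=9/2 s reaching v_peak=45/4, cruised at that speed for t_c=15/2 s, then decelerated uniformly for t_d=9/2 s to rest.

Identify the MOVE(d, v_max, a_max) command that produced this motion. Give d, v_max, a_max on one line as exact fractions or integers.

d=135 v_max=45/4 a_max=5/2

a_max = (45/4)/(9/2) = 5/2
d_a = ½·45/4·9/2 = 405/16; d_c = 45/4·15/2 = 675/8
d = 2·405/16 + 675/8 = 135
t_c = 15/2 > 0 ⇒ limit active, v_max = 45/4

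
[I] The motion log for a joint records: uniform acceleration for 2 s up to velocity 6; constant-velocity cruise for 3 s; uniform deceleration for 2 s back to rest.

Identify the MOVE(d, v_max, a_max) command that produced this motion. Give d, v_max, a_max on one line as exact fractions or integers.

a_max = 6/2 = 3
d_a = ½·6·2 = 6; d_c = 6·3 = 18
d = 2·6 + 18 = 30
t_c = 3 > 0 ⇒ limit active, v_max = 6

d=30 v_max=6 a_max=3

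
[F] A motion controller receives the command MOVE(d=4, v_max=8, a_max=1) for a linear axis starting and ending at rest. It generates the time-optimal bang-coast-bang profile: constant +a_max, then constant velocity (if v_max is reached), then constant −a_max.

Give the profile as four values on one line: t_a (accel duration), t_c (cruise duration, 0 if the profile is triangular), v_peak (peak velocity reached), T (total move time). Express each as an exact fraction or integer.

vₘ²/aₘ = 8²/1 = 64
4 < 64 → triangular
v_peak = √(4·1) = √4 = 2
t_a = 2/1 = 2; t_c = 0
T = 2·2 = 4

t_a=2 t_c=0 v_peak=2 T=4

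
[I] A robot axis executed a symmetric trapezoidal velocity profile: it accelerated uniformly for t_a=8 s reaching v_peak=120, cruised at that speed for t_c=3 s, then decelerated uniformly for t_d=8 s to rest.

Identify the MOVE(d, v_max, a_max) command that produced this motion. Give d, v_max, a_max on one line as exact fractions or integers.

d=1320 v_max=120 a_max=15

a_max = 120/8 = 15
d_a = ½·120·8 = 480; d_c = 120·3 = 360
d = 2·480 + 360 = 1320
t_c = 3 > 0 → v_max = v_peak = 120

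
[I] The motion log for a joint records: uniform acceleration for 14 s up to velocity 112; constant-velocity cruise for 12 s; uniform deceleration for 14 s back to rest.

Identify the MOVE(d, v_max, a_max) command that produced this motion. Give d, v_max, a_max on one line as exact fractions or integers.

a_max = 112/14 = 8
d_a = ½·112·14 = 784; d_c = 112·12 = 1344
d = 2·784 + 1344 = 2912
t_c = 12 > 0 → v_max = v_peak = 112

d=2912 v_max=112 a_max=8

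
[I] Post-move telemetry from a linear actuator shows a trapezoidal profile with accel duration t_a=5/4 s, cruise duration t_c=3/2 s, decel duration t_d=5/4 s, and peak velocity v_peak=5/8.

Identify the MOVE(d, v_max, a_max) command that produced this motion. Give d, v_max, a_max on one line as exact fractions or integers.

a_max = (5/8)/(5/4) = 1/2
d_a = ½·5/8·5/4 = 25/64; d_c = 5/8·3/2 = 15/16
d = 2·25/64 + 15/16 = 55/32
t_c = 3/2 > 0 ⇒ limit active, v_max = 5/8

d=55/32 v_max=5/8 a_max=1/2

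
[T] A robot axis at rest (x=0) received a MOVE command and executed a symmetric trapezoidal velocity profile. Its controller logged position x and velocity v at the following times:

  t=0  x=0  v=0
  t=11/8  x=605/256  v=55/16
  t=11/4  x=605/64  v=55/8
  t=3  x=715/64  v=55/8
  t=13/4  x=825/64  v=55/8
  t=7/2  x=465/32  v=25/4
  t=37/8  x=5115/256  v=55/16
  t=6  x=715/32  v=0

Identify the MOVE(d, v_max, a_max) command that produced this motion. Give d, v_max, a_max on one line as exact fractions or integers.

final state: t=6, x=715/32, v=0 → d = 715/32
a_max = (55/16−0)/(11/8−0) = 5/2
max v = 55/8 over t∈[11/4,13/4] → v_max = 55/8
check: 55/8·(11/4+1/2) = 715/32 ✓

d=715/32 v_max=55/8 a_max=5/2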